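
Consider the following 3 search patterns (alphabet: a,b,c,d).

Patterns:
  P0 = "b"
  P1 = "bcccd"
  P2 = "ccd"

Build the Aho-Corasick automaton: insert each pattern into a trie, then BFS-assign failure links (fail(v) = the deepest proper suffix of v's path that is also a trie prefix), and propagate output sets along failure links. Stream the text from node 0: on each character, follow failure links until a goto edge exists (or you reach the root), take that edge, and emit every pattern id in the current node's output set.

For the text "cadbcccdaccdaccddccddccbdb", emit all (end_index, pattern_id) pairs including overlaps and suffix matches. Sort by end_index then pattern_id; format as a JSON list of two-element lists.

Construct AC machine:
Trie nodes:
  n0 'ε': b→1 c→6
  n1 'b': c→2  ←P0
  n2 'bc': c→3
  n3 'bcc': c→4
  n4 'bccc': d→5
  n5 'bcccd': ·  ←P1
  n6 'c': c→7
  n7 'cc': d→8
  n8 'ccd': ·  ←P2

BFS fail/out derivation:
  n1('b'): parent n0 fail=0; on 'b' 0 → fail=0;  out {0}∪∅={0}
  n6('c'): parent n0 fail=0; on 'c' 0 → fail=0;  out ∅∪∅=∅
  n2('bc'): parent n1 fail=0; on 'c' 0 → fail=6;  out ∅∪∅=∅
  n7('cc'): parent n6 fail=0; on 'c' 0 → fail=6;  out ∅∪∅=∅
  n3('bcc'): parent n2 fail=6; on 'c' 6 → fail=7;  out ∅∪∅=∅
  n8('ccd'): parent n7 fail=6; on 'd' 6→0 → fail=0;  out {2}∪∅={2}
  n4('bccc'): parent n3 fail=7; on 'c' 7→6 → fail=7;  out ∅∪∅=∅
  n5('bcccd'): parent n4 fail=7; on 'd' 7 → fail=8;  out {1}∪{2}={1,2}

Scan:
i=0 'c': node 0→6
i=1 'a': node 6→0 ·f
i=2 'd': node 0→0
i=3 'b': node 0→1  → match P0@[3:3]
i=4 'c': node 1→2
i=5 'c': node 2→3
i=6 'c': node 3→4
i=7 'd': node 4→5  → match P1@[3:7],P2@[5:7]
i=8 'a': node 5→0 ·f
i=9 'c': node 0→6
i=10 'c': node 6→7
i=11 'd': node 7→8  → match P2@[9:11]
i=12 'a': node 8→0 ·f
i=13 'c': node 0→6
i=14 'c': node 6→7
i=15 'd': node 7→8  → match P2@[13:15]
i=16 'd': node 8→0 ·f
i=17 'c': node 0→6
i=18 'c': node 6→7
i=19 'd': node 7→8  → match P2@[17:19]
i=20 'd': node 8→0 ·f
i=21 'c': node 0→6
i=22 'c': node 6→7
i=23 'b': node 7→1 ·f  → match P0@[23:23]
i=24 'd': node 1→0 ·f
i=25 'b': node 0→1  → match P0@[25:25]

Matches: [[3,0],[7,1],[7,2],[11,2],[15,2],[19,2],[23,0],[25,0]]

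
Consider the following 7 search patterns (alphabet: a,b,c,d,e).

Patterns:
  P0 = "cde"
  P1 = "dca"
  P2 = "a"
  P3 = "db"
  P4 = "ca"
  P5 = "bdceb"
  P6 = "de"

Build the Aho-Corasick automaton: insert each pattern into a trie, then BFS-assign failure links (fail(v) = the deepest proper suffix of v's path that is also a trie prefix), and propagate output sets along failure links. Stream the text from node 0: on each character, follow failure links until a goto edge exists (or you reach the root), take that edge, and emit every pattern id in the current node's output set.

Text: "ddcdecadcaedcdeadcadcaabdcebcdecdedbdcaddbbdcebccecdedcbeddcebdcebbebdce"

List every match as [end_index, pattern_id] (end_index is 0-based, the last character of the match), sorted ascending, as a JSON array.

Construct AC machine:
Trie (insert patterns):
  0='ε' goto a→7 b→10 c→1 d→4
  1='c' goto a→9 d→2
  2='cd' goto e→3
  3='cde' goto ·  [P0 ends]
  4='d' goto b→8 c→5 e→15
  5='dc' goto a→6
  6='dca' goto ·  [P1 ends]
  7='a' goto ·  [P2 ends]
  8='db' goto ·  [P3 ends]
  9='ca' goto ·  [P4 ends]
  10='b' goto d→11
  11='bd' goto c→12
  12='bdc' goto e→13
  13='bdce' goto b→14
  14='bdceb' goto ·  [P5 ends]
  15='de' goto ·  [P6 ends]

BFS fail/out derivation:
  n1('c'): parent n0 fail=0; on 'c' 0 → fail=0;  out ∅∪∅=∅
  n4('d'): parent n0 fail=0; on 'd' 0 → fail=0;  out ∅∪∅=∅
  n7('a'): parent n0 fail=0; on 'a' 0 → fail=0;  out {2}∪∅={2}
  n10('b'): parent n0 fail=0; on 'b' 0 → fail=0;  out ∅∪∅=∅
  n2('cd'): parent n1 fail=0; on 'd' 0 → fail=4;  out ∅∪∅=∅
  n5('dc'): parent n4 fail=0; on 'c' 0 → fail=1;  out ∅∪∅=∅
  n8('db'): parent n4 fail=0; on 'b' 0 → fail=10;  out {3}∪∅={3}
  n9('ca'): parent n1 fail=0; on 'a' 0 → fail=7;  out {4}∪{2}={2,4}
  n11('bd'): parent n10 fail=0; on 'd' 0 → fail=4;  out ∅∪∅=∅
  n15('de'): parent n4 fail=0; on 'e' 0 → fail=0;  out {6}∪∅={6}
  n3('cde'): parent n2 fail=4; on 'e' 4 → fail=15;  out {0}∪{6}={0,6}
  n6('dca'): parent n5 fail=1; on 'a' 1 → fail=9;  out {1}∪{2,4}={1,2,4}
  n12('bdc'): parent n11 fail=4; on 'c' 4 → fail=5;  out ∅∪∅=∅
  n13('bdce'): parent n12 fail=5; on 'e' 5→1→0 → fail=0;  out ∅∪∅=∅
  n14('bdceb'): parent n13 fail=0; on 'b' 0 → fail=10;  out {5}∪∅={5}

Scan:
i=0 'd': node 0→4
i=1 'd': node 4→4 (fail-walked)
i=2 'c': node 4→5
i=3 'd': node 5→2 (fail-walked)
i=4 'e': node 2→3  emit P0@[2:4],P6@[3:4]
i=5 'c': node 3→1 (fail-walked)
i=6 'a': node 1→9  emit P2@[6:6],P4@[5:6]
i=7 'd': node 9→4 (fail-walked)
i=8 'c': node 4→5
i=9 'a': node 5→6  emit P1@[7:9],P2@[9:9],P4@[8:9]
i=10 'e': node 6→0 (fail-walked)
i=11 'd': node 0→4
i=12 'c': node 4→5
i=13 'd': node 5→2 (fail-walked)
i=14 'e': node 2→3  emit P0@[12:14],P6@[13:14]
i=15 'a': node 3→7 (fail-walked)  emit P2@[15:15]
i=16 'd': node 7→4 (fail-walked)
i=17 'c': node 4→5
i=18 'a': node 5→6  emit P1@[16:18],P2@[18:18],P4@[17:18]
i=19 'd': node 6→4 (fail-walked)
i=20 'c': node 4→5
i=21 'a': node 5→6  emit P1@[19:21],P2@[21:21],P4@[20:21]
i=22 'a': node 6→7 (fail-walked)  emit P2@[22:22]
i=23 'b': node 7→10 (fail-walked)
i=24 'd': node 10→11
i=25 'c': node 11→12
i=26 'e': node 12→13
i=27 'b': node 13→14  emit P5@[23:27]
i=28 'c': node 14→1 (fail-walked)
i=29 'd': node 1→2
i=30 'e': node 2→3  emit P0@[28:30],P6@[29:30]
i=31 'c': node 3→1 (fail-walked)
i=32 'd': node 1→2
i=33 'e': node 2→3  emit P0@[31:33],P6@[32:33]
i=34 'd': node 3→4 (fail-walked)
i=35 'b': node 4→8  emit P3@[34:35]
i=36 'd': node 8→11 (fail-walked)
i=37 'c': node 11→12
i=38 'a': node 12→6 (fail-walked)  emit P1@[36:38],P2@[38:38],P4@[37:38]
i=39 'd': node 6→4 (fail-walked)
i=40 'd': node 4→4 (fail-walked)
i=41 'b': node 4→8  emit P3@[40:41]
i=42 'b': node 8→10 (fail-walked)
i=43 'd': node 10→11
i=44 'c': node 11→12
i=45 'e': node 12→13
i=46 'b': node 13→14  emit P5@[42:46]
i=47 'c': node 14→1 (fail-walked)
i=48 'c': node 1→1 (fail-walked)
i=49 'e': node 1→0 (fail-walked)
i=50 'c': node 0→1
i=51 'd': node 1→2
i=52 'e': node 2→3  emit P0@[50:52],P6@[51:52]
i=53 'd': node 3→4 (fail-walked)
i=54 'c': node 4→5
i=55 'b': node 5→10 (fail-walked)
i=56 'e': node 10→0 (fail-walked)
i=57 'd': node 0→4
i=58 'd': node 4→4 (fail-walked)
i=59 'c': node 4→5
i=60 'e': node 5→0 (fail-walked)
i=61 'b': node 0→10
i=62 'd': node 10→11
i=63 'c': node 11→12
i=64 'e': node 12→13
i=65 'b': node 13→14  emit P5@[61:65]
i=66 'b': node 14→10 (fail-walked)
i=67 'e': node 10→0 (fail-walked)
i=68 'b': node 0→10
i=69 'd': node 10→11
i=70 'c': node 11→12
i=71 'e': node 12→13

Matches: [[4,0],[4,6],[6,2],[6,4],[9,1],[9,2],[9,4],[14,0],[14,6],[15,2],[18,1],[18,2],[18,4],[21,1],[21,2],[21,4],[22,2],[27,5],[30,0],[30,6],[33,0],[33,6],[35,3],[38,1],[38,2],[38,4],[41,3],[46,5],[52,0],[52,6],[65,5]]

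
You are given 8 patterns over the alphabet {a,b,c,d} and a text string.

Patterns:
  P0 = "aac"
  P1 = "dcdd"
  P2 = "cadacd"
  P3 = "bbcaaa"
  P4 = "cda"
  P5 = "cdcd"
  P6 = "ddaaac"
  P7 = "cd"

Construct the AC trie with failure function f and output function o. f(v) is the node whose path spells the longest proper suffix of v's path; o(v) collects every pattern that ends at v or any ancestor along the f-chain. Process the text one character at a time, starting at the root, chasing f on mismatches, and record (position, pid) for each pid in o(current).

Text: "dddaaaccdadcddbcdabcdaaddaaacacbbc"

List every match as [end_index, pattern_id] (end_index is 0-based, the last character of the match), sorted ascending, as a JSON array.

Build automaton:
Trie nodes:
  0='ε' goto a→1 b→14 c→8 d→4
  1='a' goto a→2
  2='aa' goto c→3
  3='aac' goto ·  [P0 ends]
  4='d' goto c→5 d→24
  5='dc' goto d→6
  6='dcd' goto d→7
  7='dcdd' goto ·  [P1 ends]
  8='c' goto a→9 d→20
  9='ca' goto d→10
  10='cad' goto a→11
  11='cada' goto c→12
  12='cadac' goto d→13
  13='cadacd' goto ·  [P2 ends]
  14='b' goto b→15
  15='bb' goto c→16
  16='bbc' goto a→17
  17='bbca' goto a→18
  18='bbcaa' goto a→19
  19='bbcaaa' goto ·  [P3 ends]
  20='cd' goto a→21 c→22  [P7 ends]
  21='cda' goto ·  [P4 ends]
  22='cdc' goto d→23
  23='cdcd' goto ·  [P5 ends]
  24='dd' goto a→25
  25='dda' goto a→26
  26='ddaa' goto a→27
  27='ddaaa' goto c→28
  28='ddaaac' goto ·  [P6 ends]

Failure links (BFS by depth):
  fail(1) 'a': from fail(0)=0 chase 'a': 0 ⇒ 0;  out=∅∪out(0)=∅
  fail(4) 'd': from fail(0)=0 chase 'd': 0 ⇒ 0;  out=∅∪out(0)=∅
  fail(8) 'c': from fail(0)=0 chase 'c': 0 ⇒ 0;  out=∅∪out(0)=∅
  fail(14) 'b': from fail(0)=0 chase 'b': 0 ⇒ 0;  out=∅∪out(0)=∅
  fail(2) 'aa': from fail(1)=0 chase 'a': 0 ⇒ 1;  out=∅∪out(1)=∅
  fail(5) 'dc': from fail(4)=0 chase 'c': 0 ⇒ 8;  out=∅∪out(8)=∅
  fail(9) 'ca': from fail(8)=0 chase 'a': 0 ⇒ 1;  out=∅∪out(1)=∅
  fail(15) 'bb': from fail(14)=0 chase 'b': 0 ⇒ 14;  out=∅∪out(14)=∅
  fail(20) 'cd': from fail(8)=0 chase 'd': 0 ⇒ 4;  out={7}∪out(4)={7}
  fail(24) 'dd': from fail(4)=0 chase 'd': 0 ⇒ 4;  out=∅∪out(4)=∅
  fail(3) 'aac': from fail(2)=1 chase 'c': 1→0 ⇒ 8;  out={0}∪out(8)={0}
  fail(6) 'dcd': from fail(5)=8 chase 'd': 8 ⇒ 20;  out=∅∪out(20)={7}
  fail(10) 'cad': from fail(9)=1 chase 'd': 1→0 ⇒ 4;  out=∅∪out(4)=∅
  fail(16) 'bbc': from fail(15)=14 chase 'c': 14→0 ⇒ 8;  out=∅∪out(8)=∅
  fail(21) 'cda': from fail(20)=4 chase 'a': 4→0 ⇒ 1;  out={4}∪out(1)={4}
  fail(22) 'cdc': from fail(20)=4 chase 'c': 4 ⇒ 5;  out=∅∪out(5)=∅
  fail(25) 'dda': from fail(24)=4 chase 'a': 4→0 ⇒ 1;  out=∅∪out(1)=∅
  fail(7) 'dcdd': from fail(6)=20 chase 'd': 20→4 ⇒ 24;  out={1}∪out(24)={1}
  fail(11) 'cada': from fail(10)=4 chase 'a': 4→0 ⇒ 1;  out=∅∪out(1)=∅
  fail(17) 'bbca': from fail(16)=8 chase 'a': 8 ⇒ 9;  out=∅∪out(9)=∅
  fail(23) 'cdcd': from fail(22)=5 chase 'd': 5 ⇒ 6;  out={5}∪out(6)={5,7}
  fail(26) 'ddaa': from fail(25)=1 chase 'a': 1 ⇒ 2;  out=∅∪out(2)=∅
  fail(12) 'cadac': from fail(11)=1 chase 'c': 1→0 ⇒ 8;  out=∅∪out(8)=∅
  fail(18) 'bbcaa': from fail(17)=9 chase 'a': 9→1 ⇒ 2;  out=∅∪out(2)=∅
  fail(27) 'ddaaa': from fail(26)=2 chase 'a': 2→1 ⇒ 2;  out=∅∪out(2)=∅
  fail(13) 'cadacd': from fail(12)=8 chase 'd': 8 ⇒ 20;  out={2}∪out(20)={2,7}
  fail(19) 'bbcaaa': from fail(18)=2 chase 'a': 2→1 ⇒ 2;  out={3}∪out(2)={3}
  fail(28) 'ddaaac': from fail(27)=2 chase 'c': 2 ⇒ 3;  out={6}∪out(3)={0,6}

Run:
[0] read 'd'  n0⇒n4
[1] read 'd'  n4⇒n24
[2] read 'd'  n24⇒n24 (fail-walked)
[3] read 'a'  n24⇒n25
[4] read 'a'  n25⇒n26
[5] read 'a'  n26⇒n27
[6] read 'c'  n27⇒n28  ** P0@[4:6],P6@[1:6]
[7] read 'c'  n28⇒n8 (fail-walked)
[8] read 'd'  n8⇒n20  ** P7@[7:8]
[9] read 'a'  n20⇒n21  ** P4@[7:9]
[10] read 'd'  n21⇒n4 (fail-walked)
[11] read 'c'  n4⇒n5
[12] read 'd'  n5⇒n6  ** P7@[11:12]
[13] read 'd'  n6⇒n7  ** P1@[10:13]
[14] read 'b'  n7⇒n14 (fail-walked)
[15] read 'c'  n14⇒n8 (fail-walked)
[16] read 'd'  n8⇒n20  ** P7@[15:16]
[17] read 'a'  n20⇒n21  ** P4@[15:17]
[18] read 'b'  n21⇒n14 (fail-walked)
[19] read 'c'  n14⇒n8 (fail-walked)
[20] read 'd'  n8⇒n20  ** P7@[19:20]
[21] read 'a'  n20⇒n21  ** P4@[19:21]
[22] read 'a'  n21⇒n2 (fail-walked)
[23] read 'd'  n2⇒n4 (fail-walked)
[24] read 'd'  n4⇒n24
[25] read 'a'  n24⇒n25
[26] read 'a'  n25⇒n26
[27] read 'a'  n26⇒n27
[28] read 'c'  n27⇒n28  ** P0@[26:28],P6@[23:28]
[29] read 'a'  n28⇒n9 (fail-walked)
[30] read 'c'  n9⇒n8 (fail-walked)
[31] read 'b'  n8⇒n14 (fail-walked)
[32] read 'b'  n14⇒n15
[33] read 'c'  n15⇒n16

Result: [[6,0],[6,6],[8,7],[9,4],[12,7],[13,1],[16,7],[17,4],[20,7],[21,4],[28,0],[28,6]]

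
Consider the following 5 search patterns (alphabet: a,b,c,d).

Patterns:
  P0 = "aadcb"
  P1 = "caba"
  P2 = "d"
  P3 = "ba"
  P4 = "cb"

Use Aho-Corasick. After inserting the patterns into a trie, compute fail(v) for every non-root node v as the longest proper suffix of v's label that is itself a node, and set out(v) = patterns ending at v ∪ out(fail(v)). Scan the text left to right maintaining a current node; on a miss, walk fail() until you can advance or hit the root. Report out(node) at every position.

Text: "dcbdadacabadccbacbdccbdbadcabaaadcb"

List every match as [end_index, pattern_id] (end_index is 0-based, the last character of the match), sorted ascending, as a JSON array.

Build automaton:
Trie (insert patterns):
  n0 'ε': a→1 b→11 c→6 d→10
  n1 'a': a→2
  n2 'aa': d→3
  n3 'aad': c→4
  n4 'aadc': b→5
  n5 'aadcb': ·  [P0 ends]
  n6 'c': a→7 b→13
  n7 'ca': b→8
  n8 'cab': a→9
  n9 'caba': ·  [P1 ends]
  n10 'd': ·  [P2 ends]
  n11 'b': a→12
  n12 'ba': ·  [P3 ends]
  n13 'cb': ·  [P4 ends]

BFS fail/out derivation:
  fail(1) 'a': from fail(0)=0 chase 'a': 0 ⇒ 0;  out=∅∪out(0)=∅
  fail(6) 'c': from fail(0)=0 chase 'c': 0 ⇒ 0;  out=∅∪out(0)=∅
  fail(10) 'd': from fail(0)=0 chase 'd': 0 ⇒ 0;  out={2}∪out(0)={2}
  fail(11) 'b': from fail(0)=0 chase 'b': 0 ⇒ 0;  out=∅∪out(0)=∅
  fail(2) 'aa': from fail(1)=0 chase 'a': 0 ⇒ 1;  out=∅∪out(1)=∅
  fail(7) 'ca': from fail(6)=0 chase 'a': 0 ⇒ 1;  out=∅∪out(1)=∅
  fail(12) 'ba': from fail(11)=0 chase 'a': 0 ⇒ 1;  out={3}∪out(1)={3}
  fail(13) 'cb': from fail(6)=0 chase 'b': 0 ⇒ 11;  out={4}∪out(11)={4}
  fail(3) 'aad': from fail(2)=1 chase 'd': 1→0 ⇒ 10;  out=∅∪out(10)={2}
  fail(8) 'cab': from fail(7)=1 chase 'b': 1→0 ⇒ 11;  out=∅∪out(11)=∅
  fail(4) 'aadc': from fail(3)=10 chase 'c': 10→0 ⇒ 6;  out=∅∪out(6)=∅
  fail(9) 'caba': from fail(8)=11 chase 'a': 11 ⇒ 12;  out={1}∪out(12)={1,3}
  fail(5) 'aadcb': from fail(4)=6 chase 'b': 6 ⇒ 13;  out={0}∪out(13)={0,4}

Text stream:
i=0 'd': node 0→10  emit P2@[0:0]
i=1 'c': node 10→6 (via fail)
i=2 'b': node 6→13  emit P4@[1:2]
i=3 'd': node 13→10 (via fail)  emit P2@[3:3]
i=4 'a': node 10→1 (via fail)
i=5 'd': node 1→10 (via fail)  emit P2@[5:5]
i=6 'a': node 10→1 (via fail)
i=7 'c': node 1→6 (via fail)
i=8 'a': node 6→7
i=9 'b': node 7→8
i=10 'a': node 8→9  emit P1@[7:10],P3@[9:10]
i=11 'd': node 9→10 (via fail)  emit P2@[11:11]
i=12 'c': node 10→6 (via fail)
i=13 'c': node 6→6 (via fail)
i=14 'b': node 6→13  emit P4@[13:14]
i=15 'a': node 13→12 (via fail)  emit P3@[14:15]
i=16 'c': node 12→6 (via fail)
i=17 'b': node 6→13  emit P4@[16:17]
i=18 'd': node 13→10 (via fail)  emit P2@[18:18]
i=19 'c': node 10→6 (via fail)
i=20 'c': node 6→6 (via fail)
i=21 'b': node 6→13  emit P4@[20:21]
i=22 'd': node 13→10 (via fail)  emit P2@[22:22]
i=23 'b': node 10→11 (via fail)
i=24 'a': node 11→12  emit P3@[23:24]
i=25 'd': node 12→10 (via fail)  emit P2@[25:25]
i=26 'c': node 10→6 (via fail)
i=27 'a': node 6→7
i=28 'b': node 7→8
i=29 'a': node 8→9  emit P1@[26:29],P3@[28:29]
i=30 'a': node 9→2 (via fail)
i=31 'a': node 2→2 (via fail)
i=32 'd': node 2→3  emit P2@[32:32]
i=33 'c': node 3→4
i=34 'b': node 4→5  emit P0@[30:34],P4@[33:34]

Matches: [[0,2],[2,4],[3,2],[5,2],[10,1],[10,3],[11,2],[14,4],[15,3],[17,4],[18,2],[21,4],[22,2],[24,3],[25,2],[29,1],[29,3],[32,2],[34,0],[34,4]]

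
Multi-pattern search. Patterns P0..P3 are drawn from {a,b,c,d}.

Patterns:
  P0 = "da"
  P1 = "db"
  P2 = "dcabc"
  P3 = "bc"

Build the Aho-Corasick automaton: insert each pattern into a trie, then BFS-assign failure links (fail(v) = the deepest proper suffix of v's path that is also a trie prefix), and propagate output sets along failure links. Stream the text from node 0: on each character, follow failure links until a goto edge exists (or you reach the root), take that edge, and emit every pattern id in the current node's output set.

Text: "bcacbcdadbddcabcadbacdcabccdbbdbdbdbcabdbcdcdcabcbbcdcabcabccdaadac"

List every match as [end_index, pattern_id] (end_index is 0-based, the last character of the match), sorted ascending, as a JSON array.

Build:
Trie (insert patterns):
  n0 'ε': b→8 d→1
  n1 'd': a→2 b→3 c→4
  n2 'da': ·  ←P0
  n3 'db': ·  ←P1
  n4 'dc': a→5
  n5 'dca': b→6
  n6 'dcab': c→7
  n7 'dcabc': ·  ←P2
  n8 'b': c→9
  n9 'bc': ·  ←P3

BFS fail/out derivation:
  fail(1) 'd': from fail(0)=0 chase 'd': 0 ⇒ 0;  out=∅∪out(0)=∅
  fail(8) 'b': from fail(0)=0 chase 'b': 0 ⇒ 0;  out=∅∪out(0)=∅
  fail(2) 'da': from fail(1)=0 chase 'a': 0 ⇒ 0;  out={0}∪out(0)={0}
  fail(3) 'db': from fail(1)=0 chase 'b': 0 ⇒ 8;  out={1}∪out(8)={1}
  fail(4) 'dc': from fail(1)=0 chase 'c': 0 ⇒ 0;  out=∅∪out(0)=∅
  fail(9) 'bc': from fail(8)=0 chase 'c': 0 ⇒ 0;  out={3}∪out(0)={3}
  fail(5) 'dca': from fail(4)=0 chase 'a': 0 ⇒ 0;  out=∅∪out(0)=∅
  fail(6) 'dcab': from fail(5)=0 chase 'b': 0 ⇒ 8;  out=∅∪out(8)=∅
  fail(7) 'dcabc': from fail(6)=8 chase 'c': 8 ⇒ 9;  out={2}∪out(9)={2,3}

Scan:
i=0 'b': node 0→8
i=1 'c': node 8→9  ** P3@[0:1]
i=2 'a': node 9→0 ·f
i=3 'c': node 0→0
i=4 'b': node 0→8
i=5 'c': node 8→9  ** P3@[4:5]
i=6 'd': node 9→1 ·f
i=7 'a': node 1→2  ** P0@[6:7]
i=8 'd': node 2→1 ·f
i=9 'b': node 1→3  ** P1@[8:9]
i=10 'd': node 3→1 ·f
i=11 'd': node 1→1 ·f
i=12 'c': node 1→4
i=13 'a': node 4→5
i=14 'b': node 5→6
i=15 'c': node 6→7  ** P2@[11:15],P3@[14:15]
i=16 'a': node 7→0 ·f
i=17 'd': node 0→1
i=18 'b': node 1→3  ** P1@[17:18]
i=19 'a': node 3→0 ·f
i=20 'c': node 0→0
i=21 'd': node 0→1
i=22 'c': node 1→4
i=23 'a': node 4→5
i=24 'b': node 5→6
i=25 'c': node 6→7  ** P2@[21:25],P3@[24:25]
i=26 'c': node 7→0 ·f
i=27 'd': node 0→1
i=28 'b': node 1→3  ** P1@[27:28]
i=29 'b': node 3→8 ·f
i=30 'd': node 8→1 ·f
i=31 'b': node 1→3  ** P1@[30:31]
i=32 'd': node 3→1 ·f
i=33 'b': node 1→3  ** P1@[32:33]
i=34 'd': node 3→1 ·f
i=35 'b': node 1→3  ** P1@[34:35]
i=36 'c': node 3→9 ·f  ** P3@[35:36]
i=37 'a': node 9→0 ·f
i=38 'b': node 0→8
i=39 'd': node 8→1 ·f
i=40 'b': node 1→3  ** P1@[39:40]
i=41 'c': node 3→9 ·f  ** P3@[40:41]
i=42 'd': node 9→1 ·f
i=43 'c': node 1→4
i=44 'd': node 4→1 ·f
i=45 'c': node 1→4
i=46 'a': node 4→5
i=47 'b': node 5→6
i=48 'c': node 6→7  ** P2@[44:48],P3@[47:48]
i=49 'b': node 7→8 ·f
i=50 'b': node 8→8 ·f
i=51 'c': node 8→9  ** P3@[50:51]
i=52 'd': node 9→1 ·f
i=53 'c': node 1→4
i=54 'a': node 4→5
i=55 'b': node 5→6
i=56 'c': node 6→7  ** P2@[52:56],P3@[55:56]
i=57 'a': node 7→0 ·f
i=58 'b': node 0→8
i=59 'c': node 8→9  ** P3@[58:59]
i=60 'c': node 9→0 ·f
i=61 'd': node 0→1
i=62 'a': node 1→2  ** P0@[61:62]
i=63 'a': node 2→0 ·f
i=64 'd': node 0→1
i=65 'a': node 1→2  ** P0@[64:65]
i=66 'c': node 2→0 ·f

Result: [[1,3],[5,3],[7,0],[9,1],[15,2],[15,3],[18,1],[25,2],[25,3],[28,1],[31,1],[33,1],[35,1],[36,3],[40,1],[41,3],[48,2],[48,3],[51,3],[56,2],[56,3],[59,3],[62,0],[65,0]]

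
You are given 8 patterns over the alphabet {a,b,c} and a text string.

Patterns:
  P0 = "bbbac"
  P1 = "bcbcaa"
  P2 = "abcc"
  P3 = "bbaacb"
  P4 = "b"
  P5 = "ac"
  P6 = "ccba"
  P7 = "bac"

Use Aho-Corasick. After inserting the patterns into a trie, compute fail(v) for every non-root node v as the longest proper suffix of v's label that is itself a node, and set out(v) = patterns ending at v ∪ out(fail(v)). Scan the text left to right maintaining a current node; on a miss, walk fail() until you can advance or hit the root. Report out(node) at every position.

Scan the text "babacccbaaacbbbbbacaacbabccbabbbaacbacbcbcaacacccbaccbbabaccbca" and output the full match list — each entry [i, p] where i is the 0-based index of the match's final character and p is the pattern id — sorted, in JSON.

Build automaton:
Trie nodes:
  n0 'ε': a→11 b→1 c→20
  n1 'b': a→24 b→2 c→6  ←P4
  n2 'bb': a→15 b→3
  n3 'bbb': a→4
  n4 'bbba': c→5
  n5 'bbbac': ·  ←P0
  n6 'bc': b→7
  n7 'bcb': c→8
  n8 'bcbc': a→9
  n9 'bcbca': a→10
  n10 'bcbcaa': ·  ←P1
  n11 'a': b→12 c→19
  n12 'ab': c→13
  n13 'abc': c→14
  n14 'abcc': ·  ←P2
  n15 'bba': a→16
  n16 'bbaa': c→17
  n17 'bbaac': b→18
  n18 'bbaacb': ·  ←P3
  n19 'ac': ·  ←P5
  n20 'c': c→21
  n21 'cc': b→22
  n22 'ccb': a→23
  n23 'ccba': ·  ←P6
  n24 'ba': c→25
  n25 'bac': ·  ←P7

Failure links (BFS by depth):
  n1('b'): parent n0 fail=0; on 'b' 0 → fail=0;  out {4}∪∅={4}
  n11('a'): parent n0 fail=0; on 'a' 0 → fail=0;  out ∅∪∅=∅
  n20('c'): parent n0 fail=0; on 'c' 0 → fail=0;  out ∅∪∅=∅
  n2('bb'): parent n1 fail=0; on 'b' 0 → fail=1;  out ∅∪{4}={4}
  n6('bc'): parent n1 fail=0; on 'c' 0 → fail=20;  out ∅∪∅=∅
  n12('ab'): parent n11 fail=0; on 'b' 0 → fail=1;  out ∅∪{4}={4}
  n19('ac'): parent n11 fail=0; on 'c' 0 → fail=20;  out {5}∪∅={5}
  n21('cc'): parent n20 fail=0; on 'c' 0 → fail=20;  out ∅∪∅=∅
  n24('ba'): parent n1 fail=0; on 'a' 0 → fail=11;  out ∅∪∅=∅
  n3('bbb'): parent n2 fail=1; on 'b' 1 → fail=2;  out ∅∪{4}={4}
  n7('bcb'): parent n6 fail=20; on 'b' 20→0 → fail=1;  out ∅∪{4}={4}
  n13('abc'): parent n12 fail=1; on 'c' 1 → fail=6;  out ∅∪∅=∅
  n15('bba'): parent n2 fail=1; on 'a' 1 → fail=24;  out ∅∪∅=∅
  n22('ccb'): parent n21 fail=20; on 'b' 20→0 → fail=1;  out ∅∪{4}={4}
  n25('bac'): parent n24 fail=11; on 'c' 11 → fail=19;  out {7}∪{5}={5,7}
  n4('bbba'): parent n3 fail=2; on 'a' 2 → fail=15;  out ∅∪∅=∅
  n8('bcbc'): parent n7 fail=1; on 'c' 1 → fail=6;  out ∅∪∅=∅
  n14('abcc'): parent n13 fail=6; on 'c' 6→20 → fail=21;  out {2}∪∅={2}
  n16('bbaa'): parent n15 fail=24; on 'a' 24→11→0 → fail=11;  out ∅∪∅=∅
  n23('ccba'): parent n22 fail=1; on 'a' 1 → fail=24;  out {6}∪∅={6}
  n5('bbbac'): parent n4 fail=15; on 'c' 15→24 → fail=25;  out {0}∪{5,7}={0,5,7}
  n9('bcbca'): parent n8 fail=6; on 'a' 6→20→0 → fail=11;  out ∅∪∅=∅
  n17('bbaac'): parent n16 fail=11; on 'c' 11 → fail=19;  out ∅∪{5}={5}
  n10('bcbcaa'): parent n9 fail=11; on 'a' 11→0 → fail=11;  out {1}∪∅={1}
  n18('bbaacb'): parent n17 fail=19; on 'b' 19→20→0 → fail=1;  out {3}∪{4}={3,4}

Run:
i=0 'b': node 0→1  ** P4@[0:0]
i=1 'a': node 1→24
i=2 'b': node 24→12 (via fail)  ** P4@[2:2]
i=3 'a': node 12→24 (via fail)
i=4 'c': node 24→25  ** P5@[3:4],P7@[2:4]
i=5 'c': node 25→21 (via fail)
i=6 'c': node 21→21 (via fail)
i=7 'b': node 21→22  ** P4@[7:7]
i=8 'a': node 22→23  ** P6@[5:8]
i=9 'a': node 23→11 (via fail)
i=10 'a': node 11→11 (via fail)
i=11 'c': node 11→19  ** P5@[10:11]
i=12 'b': node 19→1 (via fail)  ** P4@[12:12]
i=13 'b': node 1→2  ** P4@[13:13]
i=14 'b': node 2→3  ** P4@[14:14]
i=15 'b': node 3→3 (via fail)  ** P4@[15:15]
i=16 'b': node 3→3 (via fail)  ** P4@[16:16]
i=17 'a': node 3→4
i=18 'c': node 4→5  ** P0@[14:18],P5@[17:18],P7@[16:18]
i=19 'a': node 5→11 (via fail)
i=20 'a': node 11→11 (via fail)
i=21 'c': node 11→19  ** P5@[20:21]
i=22 'b': node 19→1 (via fail)  ** P4@[22:22]
i=23 'a': node 1→24
i=24 'b': node 24→12 (via fail)  ** P4@[24:24]
i=25 'c': node 12→13
i=26 'c': node 13→14  ** P2@[23:26]
i=27 'b': node 14→22 (via fail)  ** P4@[27:27]
i=28 'a': node 22→23  ** P6@[25:28]
i=29 'b': node 23→12 (via fail)  ** P4@[29:29]
i=30 'b': node 12→2 (via fail)  ** P4@[30:30]
i=31 'b': node 2→3  ** P4@[31:31]
i=32 'a': node 3→4
i=33 'a': node 4→16 (via fail)
i=34 'c': node 16→17  ** P5@[33:34]
i=35 'b': node 17→18  ** P3@[30:35],P4@[35:35]
i=36 'a': node 18→24 (via fail)
i=37 'c': node 24→25  ** P5@[36:37],P7@[35:37]
i=38 'b': node 25→1 (via fail)  ** P4@[38:38]
i=39 'c': node 1→6
i=40 'b': node 6→7  ** P4@[40:40]
i=41 'c': node 7→8
i=42 'a': node 8→9
i=43 'a': node 9→10  ** P1@[38:43]
i=44 'c': node 10→19 (via fail)  ** P5@[43:44]
i=45 'a': node 19→11 (via fail)
i=46 'c': node 11→19  ** P5@[45:46]
i=47 'c': node 19→21 (via fail)
i=48 'c': node 21→21 (via fail)
i=49 'b': node 21→22  ** P4@[49:49]
i=50 'a': node 22→23  ** P6@[47:50]
i=51 'c': node 23→25 (via fail)  ** P5@[50:51],P7@[49:51]
i=52 'c': node 25→21 (via fail)
i=53 'b': node 21→22  ** P4@[53:53]
i=54 'b': node 22→2 (via fail)  ** P4@[54:54]
i=55 'a': node 2→15
i=56 'b': node 15→12 (via fail)  ** P4@[56:56]
i=57 'a': node 12→24 (via fail)
i=58 'c': node 24→25  ** P5@[57:58],P7@[56:58]
i=59 'c': node 25→21 (via fail)
i=60 'b': node 21→22  ** P4@[60:60]
i=61 'c': node 22→6 (via fail)
i=62 'a': node 6→11 (via fail)

Result: [[0,4],[2,4],[4,5],[4,7],[7,4],[8,6],[11,5],[12,4],[13,4],[14,4],[15,4],[16,4],[18,0],[18,5],[18,7],[21,5],[22,4],[24,4],[26,2],[27,4],[28,6],[29,4],[30,4],[31,4],[34,5],[35,3],[35,4],[37,5],[37,7],[38,4],[40,4],[43,1],[44,5],[46,5],[49,4],[50,6],[51,5],[51,7],[53,4],[54,4],[56,4],[58,5],[58,7],[60,4]]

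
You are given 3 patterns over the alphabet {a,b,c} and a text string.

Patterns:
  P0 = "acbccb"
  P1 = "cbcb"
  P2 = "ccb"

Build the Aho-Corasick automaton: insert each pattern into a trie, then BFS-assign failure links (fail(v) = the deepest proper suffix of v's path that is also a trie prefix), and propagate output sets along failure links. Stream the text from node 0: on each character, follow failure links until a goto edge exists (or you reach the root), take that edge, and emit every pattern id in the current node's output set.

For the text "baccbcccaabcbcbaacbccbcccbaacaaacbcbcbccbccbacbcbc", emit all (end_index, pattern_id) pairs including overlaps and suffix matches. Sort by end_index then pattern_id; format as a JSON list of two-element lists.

Construct AC machine:
Trie nodes:
  0='ε' goto a→1 c→7
  1='a' goto c→2
  2='ac' goto b→3
  3='acb' goto c→4
  4='acbc' goto c→5
  5='acbcc' goto b→6
  6='acbccb' goto ·  ←P0
  7='c' goto b→8 c→11
  8='cb' goto c→9
  9='cbc' goto b→10
  10='cbcb' goto ·  ←P1
  11='cc' goto b→12
  12='ccb' goto ·  ←P2

BFS fail/out derivation:
  fail(1) 'a': from fail(0)=0 chase 'a': 0 ⇒ 0;  out=∅∪out(0)=∅
  fail(7) 'c': from fail(0)=0 chase 'c': 0 ⇒ 0;  out=∅∪out(0)=∅
  fail(2) 'ac': from fail(1)=0 chase 'c': 0 ⇒ 7;  out=∅∪out(7)=∅
  fail(8) 'cb': from fail(7)=0 chase 'b': 0 ⇒ 0;  out=∅∪out(0)=∅
  fail(11) 'cc': from fail(7)=0 chase 'c': 0 ⇒ 7;  out=∅∪out(7)=∅
  fail(3) 'acb': from fail(2)=7 chase 'b': 7 ⇒ 8;  out=∅∪out(8)=∅
  fail(9) 'cbc': from fail(8)=0 chase 'c': 0 ⇒ 7;  out=∅∪out(7)=∅
  fail(12) 'ccb': from fail(11)=7 chase 'b': 7 ⇒ 8;  out={2}∪out(8)={2}
  fail(4) 'acbc': from fail(3)=8 chase 'c': 8 ⇒ 9;  out=∅∪out(9)=∅
  fail(10) 'cbcb': from fail(9)=7 chase 'b': 7 ⇒ 8;  out={1}∪out(8)={1}
  fail(5) 'acbcc': from fail(4)=9 chase 'c': 9→7 ⇒ 11;  out=∅∪out(11)=∅
  fail(6) 'acbccb': from fail(5)=11 chase 'b': 11 ⇒ 12;  out={0}∪out(12)={0,2}

Text stream:
[0] read 'b'  n0⇒n0
[1] read 'a'  n0⇒n1
[2] read 'c'  n1⇒n2
[3] read 'c'  n2⇒n11 (via fail)
[4] read 'b'  n11⇒n12  → match P2@[2:4]
[5] read 'c'  n12⇒n9 (via fail)
[6] read 'c'  n9⇒n11 (via fail)
[7] read 'c'  n11⇒n11 (via fail)
[8] read 'a'  n11⇒n1 (via fail)
[9] read 'a'  n1⇒n1 (via fail)
[10] read 'b'  n1⇒n0 (via fail)
[11] read 'c'  n0⇒n7
[12] read 'b'  n7⇒n8
[13] read 'c'  n8⇒n9
[14] read 'b'  n9⇒n10  → match P1@[11:14]
[15] read 'a'  n10⇒n1 (via fail)
[16] read 'a'  n1⇒n1 (via fail)
[17] read 'c'  n1⇒n2
[18] read 'b'  n2⇒n3
[19] read 'c'  n3⇒n4
[20] read 'c'  n4⇒n5
[21] read 'b'  n5⇒n6  → match P0@[16:21],P2@[19:21]
[22] read 'c'  n6⇒n9 (via fail)
[23] read 'c'  n9⇒n11 (via fail)
[24] read 'c'  n11⇒n11 (via fail)
[25] read 'b'  n11⇒n12  → match P2@[23:25]
[26] read 'a'  n12⇒n1 (via fail)
[27] read 'a'  n1⇒n1 (via fail)
[28] read 'c'  n1⇒n2
[29] read 'a'  n2⇒n1 (via fail)
[30] read 'a'  n1⇒n1 (via fail)
[31] read 'a'  n1⇒n1 (via fail)
[32] read 'c'  n1⇒n2
[33] read 'b'  n2⇒n3
[34] read 'c'  n3⇒n4
[35] read 'b'  n4⇒n10 (via fail)  → match P1@[32:35]
[36] read 'c'  n10⇒n9 (via fail)
[37] read 'b'  n9⇒n10  → match P1@[34:37]
[38] read 'c'  n10⇒n9 (via fail)
[39] read 'c'  n9⇒n11 (via fail)
[40] read 'b'  n11⇒n12  → match P2@[38:40]
[41] read 'c'  n12⇒n9 (via fail)
[42] read 'c'  n9⇒n11 (via fail)
[43] read 'b'  n11⇒n12  → match P2@[41:43]
[44] read 'a'  n12⇒n1 (via fail)
[45] read 'c'  n1⇒n2
[46] read 'b'  n2⇒n3
[47] read 'c'  n3⇒n4
[48] read 'b'  n4⇒n10 (via fail)  → match P1@[45:48]
[49] read 'c'  n10⇒n9 (via fail)

Matches: [[4,2],[14,1],[21,0],[21,2],[25,2],[35,1],[37,1],[40,2],[43,2],[48,1]]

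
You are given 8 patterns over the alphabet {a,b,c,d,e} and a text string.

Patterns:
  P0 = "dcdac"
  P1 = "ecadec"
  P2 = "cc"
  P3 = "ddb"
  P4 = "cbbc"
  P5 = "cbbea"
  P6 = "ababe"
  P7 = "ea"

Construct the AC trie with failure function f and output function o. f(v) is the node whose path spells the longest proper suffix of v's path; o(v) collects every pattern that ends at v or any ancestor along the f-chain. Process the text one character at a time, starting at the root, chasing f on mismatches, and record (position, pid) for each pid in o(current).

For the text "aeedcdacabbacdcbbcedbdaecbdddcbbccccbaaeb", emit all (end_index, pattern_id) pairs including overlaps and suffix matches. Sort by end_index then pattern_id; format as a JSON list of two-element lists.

Build automaton:
Trie nodes:
  0='ε' goto a→21 c→12 d→1 e→6
  1='d' goto c→2 d→14
  2='dc' goto d→3
  3='dcd' goto a→4
  4='dcda' goto c→5
  5='dcdac' goto ·  [P0 ends]
  6='e' goto a→26 c→7
  7='ec' goto a→8
  8='eca' goto d→9
  9='ecad' goto e→10
  10='ecade' goto c→11
  11='ecadec' goto ·  [P1 ends]
  12='c' goto b→16 c→13
  13='cc' goto ·  [P2 ends]
  14='dd' goto b→15
  15='ddb' goto ·  [P3 ends]
  16='cb' goto b→17
  17='cbb' goto c→18 e→19
  18='cbbc' goto ·  [P4 ends]
  19='cbbe' goto a→20
  20='cbbea' goto ·  [P5 ends]
  21='a' goto b→22
  22='ab' goto a→23
  23='aba' goto b→24
  24='abab' goto e→25
  25='ababe' goto ·  [P6 ends]
  26='ea' goto ·  [P7 ends]

BFS fail/out derivation:
  fail(1) 'd': from fail(0)=0 chase 'd': 0 ⇒ 0;  out=∅∪out(0)=∅
  fail(6) 'e': from fail(0)=0 chase 'e': 0 ⇒ 0;  out=∅∪out(0)=∅
  fail(12) 'c': from fail(0)=0 chase 'c': 0 ⇒ 0;  out=∅∪out(0)=∅
  fail(21) 'a': from fail(0)=0 chase 'a': 0 ⇒ 0;  out=∅∪out(0)=∅
  fail(2) 'dc': from fail(1)=0 chase 'c': 0 ⇒ 12;  out=∅∪out(12)=∅
  fail(7) 'ec': from fail(6)=0 chase 'c': 0 ⇒ 12;  out=∅∪out(12)=∅
  fail(13) 'cc': from fail(12)=0 chase 'c': 0 ⇒ 12;  out={2}∪out(12)={2}
  fail(14) 'dd': from fail(1)=0 chase 'd': 0 ⇒ 1;  out=∅∪out(1)=∅
  fail(16) 'cb': from fail(12)=0 chase 'b': 0 ⇒ 0;  out=∅∪out(0)=∅
  fail(22) 'ab': from fail(21)=0 chase 'b': 0 ⇒ 0;  out=∅∪out(0)=∅
  fail(26) 'ea': from fail(6)=0 chase 'a': 0 ⇒ 21;  out={7}∪out(21)={7}
  fail(3) 'dcd': from fail(2)=12 chase 'd': 12→0 ⇒ 1;  out=∅∪out(1)=∅
  fail(8) 'eca': from fail(7)=12 chase 'a': 12→0 ⇒ 21;  out=∅∪out(21)=∅
  fail(15) 'ddb': from fail(14)=1 chase 'b': 1→0 ⇒ 0;  out={3}∪out(0)={3}
  fail(17) 'cbb': from fail(16)=0 chase 'b': 0 ⇒ 0;  out=∅∪out(0)=∅
  fail(23) 'aba': from fail(22)=0 chase 'a': 0 ⇒ 21;  out=∅∪out(21)=∅
  fail(4) 'dcda': from fail(3)=1 chase 'a': 1→0 ⇒ 21;  out=∅∪out(21)=∅
  fail(9) 'ecad': from fail(8)=21 chase 'd': 21→0 ⇒ 1;  out=∅∪out(1)=∅
  fail(18) 'cbbc': from fail(17)=0 chase 'c': 0 ⇒ 12;  out={4}∪out(12)={4}
  fail(19) 'cbbe': from fail(17)=0 chase 'e': 0 ⇒ 6;  out=∅∪out(6)=∅
  fail(24) 'abab': from fail(23)=21 chase 'b': 21 ⇒ 22;  out=∅∪out(22)=∅
  fail(5) 'dcdac': from fail(4)=21 chase 'c': 21→0 ⇒ 12;  out={0}∪out(12)={0}
  fail(10) 'ecade': from fail(9)=1 chase 'e': 1→0 ⇒ 6;  out=∅∪out(6)=∅
  fail(20) 'cbbea': from fail(19)=6 chase 'a': 6 ⇒ 26;  out={5}∪out(26)={5,7}
  fail(25) 'ababe': from fail(24)=22 chase 'e': 22→0 ⇒ 6;  out={6}∪out(6)={6}
  fail(11) 'ecadec': from fail(10)=6 chase 'c': 6 ⇒ 7;  out={1}∪out(7)={1}

Run:
pos 0 'a': at 21
pos 1 'e': at 6 (via fail)
pos 2 'e': at 6 (via fail)
pos 3 'd': at 1 (via fail)
pos 4 'c': at 2
pos 5 'd': at 3
pos 6 'a': at 4
pos 7 'c': at 5  emit P0@[3:7]
pos 8 'a': at 21 (via fail)
pos 9 'b': at 22
pos 10 'b': at 0 (via fail)
pos 11 'a': at 21
pos 12 'c': at 12 (via fail)
pos 13 'd': at 1 (via fail)
pos 14 'c': at 2
pos 15 'b': at 16 (via fail)
pos 16 'b': at 17
pos 17 'c': at 18  emit P4@[14:17]
pos 18 'e': at 6 (via fail)
pos 19 'd': at 1 (via fail)
pos 20 'b': at 0 (via fail)
pos 21 'd': at 1
pos 22 'a': at 21 (via fail)
pos 23 'e': at 6 (via fail)
pos 24 'c': at 7
pos 25 'b': at 16 (via fail)
pos 26 'd': at 1 (via fail)
pos 27 'd': at 14
pos 28 'd': at 14 (via fail)
pos 29 'c': at 2 (via fail)
pos 30 'b': at 16 (via fail)
pos 31 'b': at 17
pos 32 'c': at 18  emit P4@[29:32]
pos 33 'c': at 13 (via fail)  emit P2@[32:33]
pos 34 'c': at 13 (via fail)  emit P2@[33:34]
pos 35 'c': at 13 (via fail)  emit P2@[34:35]
pos 36 'b': at 16 (via fail)
pos 37 'a': at 21 (via fail)
pos 38 'a': at 21 (via fail)
pos 39 'e': at 6 (via fail)
pos 40 'b': at 0 (via fail)

All matches (sorted): [[7,0],[17,4],[32,4],[33,2],[34,2],[35,2]]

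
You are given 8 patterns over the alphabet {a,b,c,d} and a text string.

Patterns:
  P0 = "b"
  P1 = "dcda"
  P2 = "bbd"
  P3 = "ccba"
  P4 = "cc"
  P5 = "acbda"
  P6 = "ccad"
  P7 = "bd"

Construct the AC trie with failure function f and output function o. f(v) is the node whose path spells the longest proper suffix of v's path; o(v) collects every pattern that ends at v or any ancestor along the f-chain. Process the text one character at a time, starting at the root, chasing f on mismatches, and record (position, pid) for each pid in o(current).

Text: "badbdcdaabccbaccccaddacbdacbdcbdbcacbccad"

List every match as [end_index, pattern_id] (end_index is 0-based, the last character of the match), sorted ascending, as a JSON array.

Build automaton:
Trie nodes:
  n0 'ε': a→12 b→1 c→8 d→2
  n1 'b': b→6 d→19  [P0 ends]
  n2 'd': c→3
  n3 'dc': d→4
  n4 'dcd': a→5
  n5 'dcda': ·  [P1 ends]
  n6 'bb': d→7
  n7 'bbd': ·  [P2 ends]
  n8 'c': c→9
  n9 'cc': a→17 b→10  [P4 ends]
  n10 'ccb': a→11
  n11 'ccba': ·  [P3 ends]
  n12 'a': c→13
  n13 'ac': b→14
  n14 'acb': d→15
  n15 'acbd': a→16
  n16 'acbda': ·  [P5 ends]
  n17 'cca': d→18
  n18 'ccad': ·  [P6 ends]
  n19 'bd': ·  [P7 ends]

BFS fail/out derivation:
  fail(1) 'b': from fail(0)=0 chase 'b': 0 ⇒ 0;  out={0}∪out(0)={0}
  fail(2) 'd': from fail(0)=0 chase 'd': 0 ⇒ 0;  out=∅∪out(0)=∅
  fail(8) 'c': from fail(0)=0 chase 'c': 0 ⇒ 0;  out=∅∪out(0)=∅
  fail(12) 'a': from fail(0)=0 chase 'a': 0 ⇒ 0;  out=∅∪out(0)=∅
  fail(3) 'dc': from fail(2)=0 chase 'c': 0 ⇒ 8;  out=∅∪out(8)=∅
  fail(6) 'bb': from fail(1)=0 chase 'b': 0 ⇒ 1;  out=∅∪out(1)={0}
  fail(9) 'cc': from fail(8)=0 chase 'c': 0 ⇒ 8;  out={4}∪out(8)={4}
  fail(13) 'ac': from fail(12)=0 chase 'c': 0 ⇒ 8;  out=∅∪out(8)=∅
  fail(19) 'bd': from fail(1)=0 chase 'd': 0 ⇒ 2;  out={7}∪out(2)={7}
  fail(4) 'dcd': from fail(3)=8 chase 'd': 8→0 ⇒ 2;  out=∅∪out(2)=∅
  fail(7) 'bbd': from fail(6)=1 chase 'd': 1 ⇒ 19;  out={2}∪out(19)={2,7}
  fail(10) 'ccb': from fail(9)=8 chase 'b': 8→0 ⇒ 1;  out=∅∪out(1)={0}
  fail(14) 'acb': from fail(13)=8 chase 'b': 8→0 ⇒ 1;  out=∅∪out(1)={0}
  fail(17) 'cca': from fail(9)=8 chase 'a': 8→0 ⇒ 12;  out=∅∪out(12)=∅
  fail(5) 'dcda': from fail(4)=2 chase 'a': 2→0 ⇒ 12;  out={1}∪out(12)={1}
  fail(11) 'ccba': from fail(10)=1 chase 'a': 1→0 ⇒ 12;  out={3}∪out(12)={3}
  fail(15) 'acbd': from fail(14)=1 chase 'd': 1 ⇒ 19;  out=∅∪out(19)={7}
  fail(18) 'ccad': from fail(17)=12 chase 'd': 12→0 ⇒ 2;  out={6}∪out(2)={6}
  fail(16) 'acbda': from fail(15)=19 chase 'a': 19→2→0 ⇒ 12;  out={5}∪out(12)={5}

Run:
[0] read 'b'  n0⇒n1  → match P0@[0:0]
[1] read 'a'  n1⇒n12 ·f
[2] read 'd'  n12⇒n2 ·f
[3] read 'b'  n2⇒n1 ·f  → match P0@[3:3]
[4] read 'd'  n1⇒n19  → match P7@[3:4]
[5] read 'c'  n19⇒n3 ·f
[6] read 'd'  n3⇒n4
[7] read 'a'  n4⇒n5  → match P1@[4:7]
[8] read 'a'  n5⇒n12 ·f
[9] read 'b'  n12⇒n1 ·f  → match P0@[9:9]
[10] read 'c'  n1⇒n8 ·f
[11] read 'c'  n8⇒n9  → match P4@[10:11]
[12] read 'b'  n9⇒n10  → match P0@[12:12]
[13] read 'a'  n10⇒n11  → match P3@[10:13]
[14] read 'c'  n11⇒n13 ·f
[15] read 'c'  n13⇒n9 ·f  → match P4@[14:15]
[16] read 'c'  n9⇒n9 ·f  → match P4@[15:16]
[17] read 'c'  n9⇒n9 ·f  → match P4@[16:17]
[18] read 'a'  n9⇒n17
[19] read 'd'  n17⇒n18  → match P6@[16:19]
[20] read 'd'  n18⇒n2 ·f
[21] read 'a'  n2⇒n12 ·f
[22] read 'c'  n12⇒n13
[23] read 'b'  n13⇒n14  → match P0@[23:23]
[24] read 'd'  n14⇒n15  → match P7@[23:24]
[25] read 'a'  n15⇒n16  → match P5@[21:25]
[26] read 'c'  n16⇒n13 ·f
[27] read 'b'  n13⇒n14  → match P0@[27:27]
[28] read 'd'  n14⇒n15  → match P7@[27:28]
[29] read 'c'  n15⇒n3 ·f
[30] read 'b'  n3⇒n1 ·f  → match P0@[30:30]
[31] read 'd'  n1⇒n19  → match P7@[30:31]
[32] read 'b'  n19⇒n1 ·f  → match P0@[32:32]
[33] read 'c'  n1⇒n8 ·f
[34] read 'a'  n8⇒n12 ·f
[35] read 'c'  n12⇒n13
[36] read 'b'  n13⇒n14  → match P0@[36:36]
[37] read 'c'  n14⇒n8 ·f
[38] read 'c'  n8⇒n9  → match P4@[37:38]
[39] read 'a'  n9⇒n17
[40] read 'd'  n17⇒n18  → match P6@[37:40]

Result: [[0,0],[3,0],[4,7],[7,1],[9,0],[11,4],[12,0],[13,3],[15,4],[16,4],[17,4],[19,6],[23,0],[24,7],[25,5],[27,0],[28,7],[30,0],[31,7],[32,0],[36,0],[38,4],[40,6]]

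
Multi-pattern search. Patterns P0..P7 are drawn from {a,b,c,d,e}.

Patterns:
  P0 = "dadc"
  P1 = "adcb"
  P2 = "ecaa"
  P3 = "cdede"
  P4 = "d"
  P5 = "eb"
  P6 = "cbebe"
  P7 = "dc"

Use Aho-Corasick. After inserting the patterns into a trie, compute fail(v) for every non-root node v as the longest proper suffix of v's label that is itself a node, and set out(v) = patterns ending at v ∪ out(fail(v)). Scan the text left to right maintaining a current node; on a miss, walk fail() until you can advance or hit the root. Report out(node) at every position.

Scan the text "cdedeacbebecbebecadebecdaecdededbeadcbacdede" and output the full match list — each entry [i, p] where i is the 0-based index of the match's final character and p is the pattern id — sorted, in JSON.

Build:
Trie (insert patterns):
  n0 'ε': a→5 c→13 d→1 e→9
  n1 'd': a→2 c→23  [P4 ends]
  n2 'da': d→3
  n3 'dad': c→4
  n4 'dadc': ·  [P0 ends]
  n5 'a': d→6
  n6 'ad': c→7
  n7 'adc': b→8
  n8 'adcb': ·  [P1 ends]
  n9 'e': b→18 c→10
  n10 'ec': a→11
  n11 'eca': a→12
  n12 'ecaa': ·  [P2 ends]
  n13 'c': b→19 d→14
  n14 'cd': e→15
  n15 'cde': d→16
  n16 'cded': e→17
  n17 'cdede': ·  [P3 ends]
  n18 'eb': ·  [P5 ends]
  n19 'cb': e→20
  n20 'cbe': b→21
  n21 'cbeb': e→22
  n22 'cbebe': ·  [P6 ends]
  n23 'dc': ·  [P7 ends]

BFS fail/out derivation:
  n1('d'): parent n0 fail=0; on 'd' 0 → fail=0;  out {4}∪∅={4}
  n5('a'): parent n0 fail=0; on 'a' 0 → fail=0;  out ∅∪∅=∅
  n9('e'): parent n0 fail=0; on 'e' 0 → fail=0;  out ∅∪∅=∅
  n13('c'): parent n0 fail=0; on 'c' 0 → fail=0;  out ∅∪∅=∅
  n2('da'): parent n1 fail=0; on 'a' 0 → fail=5;  out ∅∪∅=∅
  n6('ad'): parent n5 fail=0; on 'd' 0 → fail=1;  out ∅∪{4}={4}
  n10('ec'): parent n9 fail=0; on 'c' 0 → fail=13;  out ∅∪∅=∅
  n14('cd'): parent n13 fail=0; on 'd' 0 → fail=1;  out ∅∪{4}={4}
  n18('eb'): parent n9 fail=0; on 'b' 0 → fail=0;  out {5}∪∅={5}
  n19('cb'): parent n13 fail=0; on 'b' 0 → fail=0;  out ∅∪∅=∅
  n23('dc'): parent n1 fail=0; on 'c' 0 → fail=13;  out {7}∪∅={7}
  n3('dad'): parent n2 fail=5; on 'd' 5 → fail=6;  out ∅∪{4}={4}
  n7('adc'): parent n6 fail=1; on 'c' 1 → fail=23;  out ∅∪{7}={7}
  n11('eca'): parent n10 fail=13; on 'a' 13→0 → fail=5;  out ∅∪∅=∅
  n15('cde'): parent n14 fail=1; on 'e' 1→0 → fail=9;  out ∅∪∅=∅
  n20('cbe'): parent n19 fail=0; on 'e' 0 → fail=9;  out ∅∪∅=∅
  n4('dadc'): parent n3 fail=6; on 'c' 6 → fail=7;  out {0}∪{7}={0,7}
  n8('adcb'): parent n7 fail=23; on 'b' 23→13 → fail=19;  out {1}∪∅={1}
  n12('ecaa'): parent n11 fail=5; on 'a' 5→0 → fail=5;  out {2}∪∅={2}
  n16('cded'): parent n15 fail=9; on 'd' 9→0 → fail=1;  out ∅∪{4}={4}
  n21('cbeb'): parent n20 fail=9; on 'b' 9 → fail=18;  out ∅∪{5}={5}
  n17('cdede'): parent n16 fail=1; on 'e' 1→0 → fail=9;  out {3}∪∅={3}
  n22('cbebe'): parent n21 fail=18; on 'e' 18→0 → fail=9;  out {6}∪∅={6}

Run:
pos 0 'c': at 13
pos 1 'd': at 14  emit P4@[1:1]
pos 2 'e': at 15
pos 3 'd': at 16  emit P4@[3:3]
pos 4 'e': at 17  emit P3@[0:4]
pos 5 'a': at 5 (via fail)
pos 6 'c': at 13 (via fail)
pos 7 'b': at 19
pos 8 'e': at 20
pos 9 'b': at 21  emit P5@[8:9]
pos 10 'e': at 22  emit P6@[6:10]
pos 11 'c': at 10 (via fail)
pos 12 'b': at 19 (via fail)
pos 13 'e': at 20
pos 14 'b': at 21  emit P5@[13:14]
pos 15 'e': at 22  emit P6@[11:15]
pos 16 'c': at 10 (via fail)
pos 17 'a': at 11
pos 18 'd': at 6 (via fail)  emit P4@[18:18]
pos 19 'e': at 9 (via fail)
pos 20 'b': at 18  emit P5@[19:20]
pos 21 'e': at 9 (via fail)
pos 22 'c': at 10
pos 23 'd': at 14 (via fail)  emit P4@[23:23]
pos 24 'a': at 2 (via fail)
pos 25 'e': at 9 (via fail)
pos 26 'c': at 10
pos 27 'd': at 14 (via fail)  emit P4@[27:27]
pos 28 'e': at 15
pos 29 'd': at 16  emit P4@[29:29]
pos 30 'e': at 17  emit P3@[26:30]
pos 31 'd': at 1 (via fail)  emit P4@[31:31]
pos 32 'b': at 0 (via fail)
pos 33 'e': at 9
pos 34 'a': at 5 (via fail)
pos 35 'd': at 6  emit P4@[35:35]
pos 36 'c': at 7  emit P7@[35:36]
pos 37 'b': at 8  emit P1@[34:37]
pos 38 'a': at 5 (via fail)
pos 39 'c': at 13 (via fail)
pos 40 'd': at 14  emit P4@[40:40]
pos 41 'e': at 15
pos 42 'd': at 16  emit P4@[42:42]
pos 43 'e': at 17  emit P3@[39:43]

Matches: [[1,4],[3,4],[4,3],[9,5],[10,6],[14,5],[15,6],[18,4],[20,5],[23,4],[27,4],[29,4],[30,3],[31,4],[35,4],[36,7],[37,1],[40,4],[42,4],[43,3]]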